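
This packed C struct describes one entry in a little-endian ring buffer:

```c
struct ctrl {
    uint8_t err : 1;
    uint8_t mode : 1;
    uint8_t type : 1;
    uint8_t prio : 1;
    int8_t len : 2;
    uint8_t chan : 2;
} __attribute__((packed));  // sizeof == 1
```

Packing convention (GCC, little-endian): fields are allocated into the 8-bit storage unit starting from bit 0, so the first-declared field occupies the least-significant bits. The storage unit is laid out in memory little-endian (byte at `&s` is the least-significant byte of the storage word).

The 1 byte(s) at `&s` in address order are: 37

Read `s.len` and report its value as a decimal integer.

[0]=0x37 (little-endian) → word 0x37
err [0+:1] = (word>>0) & 0x1 = 1
mode [1+:1] = (word>>1) & 0x1 = 1
type [2+:1] = (word>>2) & 0x1 = 1
prio [3+:1] = (word>>3) & 0x1 = 0
len [4+:2] = (word>>4) & 0x3 = 3  ←
chan [6+:2] = (word>>6) & 0x3 = 0
len signed 2b, MSB=1: 3 - 4 = -1

-1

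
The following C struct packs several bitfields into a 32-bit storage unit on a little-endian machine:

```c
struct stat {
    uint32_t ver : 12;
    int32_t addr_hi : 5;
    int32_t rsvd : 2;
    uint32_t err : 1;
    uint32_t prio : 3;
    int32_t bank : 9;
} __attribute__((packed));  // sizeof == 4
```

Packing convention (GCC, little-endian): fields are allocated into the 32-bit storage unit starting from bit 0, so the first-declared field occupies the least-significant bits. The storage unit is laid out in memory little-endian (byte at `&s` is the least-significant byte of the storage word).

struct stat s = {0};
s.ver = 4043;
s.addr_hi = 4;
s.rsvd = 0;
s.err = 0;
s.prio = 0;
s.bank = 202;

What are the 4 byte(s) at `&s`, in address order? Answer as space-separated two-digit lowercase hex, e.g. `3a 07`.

[0+:12] ver=4043 & 0xfff = 0xfcb; word=0x00000fcb
[12+:5] addr_hi=4 & 0x1f = 0x4; word=0x00004fcb
[17+:2] rsvd=0 & 0x3 = 0x0; word=0x00004fcb
[19+:1] err=0 & 0x1 = 0x0; word=0x00004fcb
[20+:3] prio=0 & 0x7 = 0x0; word=0x00004fcb
[23+:9] bank=202 & 0x1ff = 0xca; word=0x65004fcb
word = 0x65004fcb → little-endian bytes:
  [0]=0xcb  [1]=0x4f  [2]=0x00  [3]=0x65

cb 4f 00 65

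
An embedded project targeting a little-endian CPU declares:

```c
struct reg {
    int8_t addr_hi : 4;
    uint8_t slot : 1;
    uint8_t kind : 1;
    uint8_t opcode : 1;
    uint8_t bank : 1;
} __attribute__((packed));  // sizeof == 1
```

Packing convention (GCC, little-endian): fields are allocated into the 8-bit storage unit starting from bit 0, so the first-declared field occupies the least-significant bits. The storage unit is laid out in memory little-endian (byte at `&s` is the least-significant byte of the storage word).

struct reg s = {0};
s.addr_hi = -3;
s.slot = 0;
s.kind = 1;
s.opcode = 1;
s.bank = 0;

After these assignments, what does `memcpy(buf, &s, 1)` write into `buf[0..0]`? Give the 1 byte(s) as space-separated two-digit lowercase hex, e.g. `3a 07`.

6d

addr_hi (4b) val=-3 bits=0xd at bit 0: 0x0d
slot (1b) val=0 bits=0x0 at bit 4: 0x0d
kind (1b) val=1 bits=0x1 at bit 5: 0x2d
opcode (1b) val=1 bits=0x1 at bit 6: 0x6d
bank (1b) val=0 bits=0x0 at bit 7: 0x6d
word = 0x6d → little-endian bytes:
  [0]=0x6d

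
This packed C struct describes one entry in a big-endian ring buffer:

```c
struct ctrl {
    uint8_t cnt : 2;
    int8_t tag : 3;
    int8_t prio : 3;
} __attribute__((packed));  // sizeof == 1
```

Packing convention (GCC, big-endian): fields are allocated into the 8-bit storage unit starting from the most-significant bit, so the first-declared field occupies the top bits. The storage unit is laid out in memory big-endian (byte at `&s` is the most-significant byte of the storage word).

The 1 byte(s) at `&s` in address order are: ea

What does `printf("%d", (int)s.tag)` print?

[0]=0xea (big-endian) → word 0xea
cnt:2 @ bit 6 → (0xea>>6)&0x3 = 0x3
tag:3 @ bit 3 → (0xea>>3)&0x7 = 0x5  ←
prio:3 @ bit 0 → (0xea>>0)&0x7 = 0x2
tag signed 3b, MSB=1: 5 - 8 = -3

-3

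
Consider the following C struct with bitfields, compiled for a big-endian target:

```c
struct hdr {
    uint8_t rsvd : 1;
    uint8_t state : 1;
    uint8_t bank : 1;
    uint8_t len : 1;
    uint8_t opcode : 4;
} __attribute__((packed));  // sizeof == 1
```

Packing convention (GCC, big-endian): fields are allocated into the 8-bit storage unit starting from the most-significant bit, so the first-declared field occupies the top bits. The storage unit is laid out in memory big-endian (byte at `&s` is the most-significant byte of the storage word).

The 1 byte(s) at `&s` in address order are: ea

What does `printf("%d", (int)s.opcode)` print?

[0]=0xea (big-endian) → word 0xea
rsvd:1 @ bit 7 → (0xea>>7)&0x1 = 0x1
state:1 @ bit 6 → (0xea>>6)&0x1 = 0x1
bank:1 @ bit 5 → (0xea>>5)&0x1 = 0x1
len:1 @ bit 4 → (0xea>>4)&0x1 = 0x0
opcode:4 @ bit 0 → (0xea>>0)&0xf = 0xa  ←

10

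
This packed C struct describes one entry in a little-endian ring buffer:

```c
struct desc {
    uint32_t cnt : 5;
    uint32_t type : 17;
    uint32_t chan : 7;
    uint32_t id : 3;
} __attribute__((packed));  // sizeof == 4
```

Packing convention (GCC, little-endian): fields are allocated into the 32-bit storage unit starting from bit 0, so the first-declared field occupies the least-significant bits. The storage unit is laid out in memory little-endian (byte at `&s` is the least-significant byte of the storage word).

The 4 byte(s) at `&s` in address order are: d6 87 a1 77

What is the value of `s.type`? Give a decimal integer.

68670

[0]=0xd6 [1]=0x87 [2]=0xa1 [3]=0x77 (little-endian) → word 0x77a187d6
cnt:5 @ bit 0 → (0x77a187d6>>0)&0x1f = 0x16
type:17 @ bit 5 → (0x77a187d6>>5)&0x1ffff = 0x10c3e  ←
chan:7 @ bit 22 → (0x77a187d6>>22)&0x7f = 0x5e
id:3 @ bit 29 → (0x77a187d6>>29)&0x7 = 0x3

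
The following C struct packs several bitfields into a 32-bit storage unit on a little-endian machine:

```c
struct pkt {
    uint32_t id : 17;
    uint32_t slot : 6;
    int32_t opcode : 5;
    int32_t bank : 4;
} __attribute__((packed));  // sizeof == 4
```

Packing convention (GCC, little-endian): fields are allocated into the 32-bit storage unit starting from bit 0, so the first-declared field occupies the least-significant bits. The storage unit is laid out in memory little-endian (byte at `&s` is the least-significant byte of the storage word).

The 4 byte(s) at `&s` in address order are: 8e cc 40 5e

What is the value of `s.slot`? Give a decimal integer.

32

[0]=0x8e [1]=0xcc [2]=0x40 [3]=0x5e (little-endian) → word 0x5e40cc8e
id:17 @ bit 0 → (0x5e40cc8e>>0)&0x1ffff = 0xcc8e
slot:6 @ bit 17 → (0x5e40cc8e>>17)&0x3f = 0x20  ←
opcode:5 @ bit 23 → (0x5e40cc8e>>23)&0x1f = 0x1c
bank:4 @ bit 28 → (0x5e40cc8e>>28)&0xf = 0x5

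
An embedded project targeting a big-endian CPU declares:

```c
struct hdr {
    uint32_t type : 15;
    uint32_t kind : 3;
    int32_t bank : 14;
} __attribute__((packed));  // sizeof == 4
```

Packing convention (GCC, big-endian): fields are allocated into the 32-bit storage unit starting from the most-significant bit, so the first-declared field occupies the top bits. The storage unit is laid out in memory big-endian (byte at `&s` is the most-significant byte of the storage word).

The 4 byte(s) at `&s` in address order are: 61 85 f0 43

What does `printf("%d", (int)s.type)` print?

[0]=0x61 [1]=0x85 [2]=0xf0 [3]=0x43 (big-endian) → word 0x6185f043
type [17+:15] = (word>>17) & 0x7fff = 12482  ←
kind [14+:3] = (word>>14) & 0x7 = 7
bank [0+:14] = (word>>0) & 0x3fff = 12355

12482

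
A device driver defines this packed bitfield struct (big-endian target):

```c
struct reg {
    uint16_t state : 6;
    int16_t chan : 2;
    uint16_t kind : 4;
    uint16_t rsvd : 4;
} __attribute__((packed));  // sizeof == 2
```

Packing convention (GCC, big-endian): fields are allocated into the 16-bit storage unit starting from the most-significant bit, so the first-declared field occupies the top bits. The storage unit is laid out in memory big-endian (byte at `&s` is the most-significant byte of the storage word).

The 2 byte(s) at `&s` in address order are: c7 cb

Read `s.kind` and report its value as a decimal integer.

[0]=0xc7 [1]=0xcb (big-endian) → word 0xc7cb
state [10+:6] = (word>>10) & 0x3f = 49
chan [8+:2] = (word>>8) & 0x3 = 3
kind [4+:4] = (word>>4) & 0xf = 12  ←
rsvd [0+:4] = (word>>0) & 0xf = 11

12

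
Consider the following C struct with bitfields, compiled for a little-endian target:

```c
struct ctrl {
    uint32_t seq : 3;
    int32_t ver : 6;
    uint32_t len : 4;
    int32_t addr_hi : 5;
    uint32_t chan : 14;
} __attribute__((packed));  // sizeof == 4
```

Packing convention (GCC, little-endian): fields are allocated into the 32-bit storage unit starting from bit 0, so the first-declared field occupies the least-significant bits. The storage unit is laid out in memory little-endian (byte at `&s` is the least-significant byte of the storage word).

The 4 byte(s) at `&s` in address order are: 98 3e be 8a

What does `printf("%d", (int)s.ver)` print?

19

[0]=0x98 [1]=0x3e [2]=0xbe [3]=0x8a (little-endian) → word 0x8abe3e98
seq [0+:3] = (word>>0) & 0x7 = 0
ver [3+:6] = (word>>3) & 0x3f = 19  ←
len [9+:4] = (word>>9) & 0xf = 15
addr_hi [13+:5] = (word>>13) & 0x1f = 17
chan [18+:14] = (word>>18) & 0x3fff = 8879
ver signed 6b, MSB=0: value = 19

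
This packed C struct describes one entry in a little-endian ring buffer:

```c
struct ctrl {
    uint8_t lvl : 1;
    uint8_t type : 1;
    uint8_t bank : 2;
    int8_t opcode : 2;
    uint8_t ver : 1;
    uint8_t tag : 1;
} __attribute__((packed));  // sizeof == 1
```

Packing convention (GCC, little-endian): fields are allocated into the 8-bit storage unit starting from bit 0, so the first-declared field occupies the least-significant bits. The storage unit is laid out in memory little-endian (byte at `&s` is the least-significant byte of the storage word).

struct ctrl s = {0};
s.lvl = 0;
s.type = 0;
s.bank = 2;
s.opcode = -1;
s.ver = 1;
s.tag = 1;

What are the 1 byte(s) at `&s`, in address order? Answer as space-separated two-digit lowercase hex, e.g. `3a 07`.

f8

lvl (1b) val=0 bits=0x0 at bit 0: 0x00
type (1b) val=0 bits=0x0 at bit 1: 0x00
bank (2b) val=2 bits=0x2 at bit 2: 0x08
opcode (2b) val=-1 bits=0x3 at bit 4: 0x38
ver (1b) val=1 bits=0x1 at bit 6: 0x78
tag (1b) val=1 bits=0x1 at bit 7: 0xf8
word = 0xf8 → little-endian bytes:
  [0]=0xf8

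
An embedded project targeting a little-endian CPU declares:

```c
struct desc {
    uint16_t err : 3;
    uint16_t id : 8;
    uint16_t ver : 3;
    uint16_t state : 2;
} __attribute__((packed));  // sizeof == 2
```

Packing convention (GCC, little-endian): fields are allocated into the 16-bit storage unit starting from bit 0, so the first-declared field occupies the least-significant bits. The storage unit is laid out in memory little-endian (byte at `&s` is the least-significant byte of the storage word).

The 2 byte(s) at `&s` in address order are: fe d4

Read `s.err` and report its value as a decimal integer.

[0]=0xfe [1]=0xd4 (little-endian) → word 0xd4fe
err:3 @ bit 0 → (0xd4fe>>0)&0x7 = 0x6  ←
id:8 @ bit 3 → (0xd4fe>>3)&0xff = 0x9f
ver:3 @ bit 11 → (0xd4fe>>11)&0x7 = 0x2
state:2 @ bit 14 → (0xd4fe>>14)&0x3 = 0x3

6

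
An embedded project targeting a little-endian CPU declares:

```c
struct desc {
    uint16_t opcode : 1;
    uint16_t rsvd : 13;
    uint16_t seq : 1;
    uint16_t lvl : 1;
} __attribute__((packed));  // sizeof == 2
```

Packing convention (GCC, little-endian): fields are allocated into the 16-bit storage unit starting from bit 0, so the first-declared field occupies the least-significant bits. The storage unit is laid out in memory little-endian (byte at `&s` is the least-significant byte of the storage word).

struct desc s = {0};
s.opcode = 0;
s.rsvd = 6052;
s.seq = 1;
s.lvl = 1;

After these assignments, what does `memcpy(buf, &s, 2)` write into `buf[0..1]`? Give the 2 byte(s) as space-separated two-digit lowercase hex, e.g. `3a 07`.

opcode (1b) val=0 bits=0x0 at bit 0: 0x0000
rsvd (13b) val=6052 bits=0x17a4 at bit 1: 0x2f48
seq (1b) val=1 bits=0x1 at bit 14: 0x6f48
lvl (1b) val=1 bits=0x1 at bit 15: 0xef48
word = 0xef48 → little-endian bytes:
  [0]=0x48  [1]=0xef

48 ef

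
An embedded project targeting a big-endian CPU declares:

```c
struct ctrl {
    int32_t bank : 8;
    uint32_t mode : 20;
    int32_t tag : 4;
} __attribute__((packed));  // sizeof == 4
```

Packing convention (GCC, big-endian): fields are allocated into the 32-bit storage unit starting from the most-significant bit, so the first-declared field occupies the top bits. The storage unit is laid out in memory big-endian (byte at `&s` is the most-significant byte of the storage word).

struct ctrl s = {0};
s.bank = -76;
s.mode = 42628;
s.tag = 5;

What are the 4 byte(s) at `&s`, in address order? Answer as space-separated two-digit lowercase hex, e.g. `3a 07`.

bank (8b) val=-76 bits=0xb4 at bit 24: 0xb4000000
mode (20b) val=42628 bits=0xa684 at bit 4: 0xb40a6840
tag (4b) val=5 bits=0x5 at bit 0: 0xb40a6845
word = 0xb40a6845 → big-endian bytes:
  [0]=0xb4  [1]=0x0a  [2]=0x68  [3]=0x45

b4 0a 68 45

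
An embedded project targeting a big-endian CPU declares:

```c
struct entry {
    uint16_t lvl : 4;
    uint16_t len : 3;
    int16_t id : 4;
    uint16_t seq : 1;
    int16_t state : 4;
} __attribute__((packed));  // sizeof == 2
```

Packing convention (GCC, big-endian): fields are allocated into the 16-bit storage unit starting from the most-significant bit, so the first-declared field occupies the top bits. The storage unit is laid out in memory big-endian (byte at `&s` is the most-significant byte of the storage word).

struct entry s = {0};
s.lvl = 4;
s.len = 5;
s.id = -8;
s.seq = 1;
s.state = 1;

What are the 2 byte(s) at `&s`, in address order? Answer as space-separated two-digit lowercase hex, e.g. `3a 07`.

4b 11

[12+:4] lvl=4 & 0xf = 0x4; word=0x4000
[9+:3] len=5 & 0x7 = 0x5; word=0x4a00
[5+:4] id=-8 & 0xf = 0x8; word=0x4b00
[4+:1] seq=1 & 0x1 = 0x1; word=0x4b10
[0+:4] state=1 & 0xf = 0x1; word=0x4b11
word = 0x4b11 → big-endian bytes:
  [0]=0x4b  [1]=0x11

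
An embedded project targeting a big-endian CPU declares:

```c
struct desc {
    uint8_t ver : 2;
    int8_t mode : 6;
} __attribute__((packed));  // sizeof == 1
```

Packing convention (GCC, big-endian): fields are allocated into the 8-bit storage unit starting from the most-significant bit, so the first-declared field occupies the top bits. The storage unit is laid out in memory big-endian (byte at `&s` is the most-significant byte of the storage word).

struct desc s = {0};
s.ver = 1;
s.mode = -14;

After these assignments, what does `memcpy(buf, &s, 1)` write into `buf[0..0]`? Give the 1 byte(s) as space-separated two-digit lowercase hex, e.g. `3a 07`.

72

ver:2 = 1 → 0x1 << 6 → word 0x40
mode:6 = -14 → 0x32 << 0 → word 0x72
word = 0x72 → big-endian bytes:
  [0]=0x72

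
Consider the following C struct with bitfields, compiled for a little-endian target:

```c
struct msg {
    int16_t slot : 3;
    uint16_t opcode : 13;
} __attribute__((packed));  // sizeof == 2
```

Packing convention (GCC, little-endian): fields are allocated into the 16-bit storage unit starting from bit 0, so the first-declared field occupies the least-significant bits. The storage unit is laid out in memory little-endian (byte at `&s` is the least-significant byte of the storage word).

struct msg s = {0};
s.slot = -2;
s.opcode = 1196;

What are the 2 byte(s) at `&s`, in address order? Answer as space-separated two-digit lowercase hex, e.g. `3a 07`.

[0+:3] slot=-2 & 0x7 = 0x6; word=0x0006
[3+:13] opcode=1196 & 0x1fff = 0x4ac; word=0x2566
word = 0x2566 → little-endian bytes:
  [0]=0x66  [1]=0x25

66 25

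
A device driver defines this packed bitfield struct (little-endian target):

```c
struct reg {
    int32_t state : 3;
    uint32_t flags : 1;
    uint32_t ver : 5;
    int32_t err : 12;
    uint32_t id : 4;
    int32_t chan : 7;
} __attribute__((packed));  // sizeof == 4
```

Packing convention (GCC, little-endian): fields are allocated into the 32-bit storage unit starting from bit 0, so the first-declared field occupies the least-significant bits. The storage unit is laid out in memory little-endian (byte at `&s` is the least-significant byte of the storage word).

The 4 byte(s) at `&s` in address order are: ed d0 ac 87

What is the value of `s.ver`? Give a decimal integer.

[0]=0xed [1]=0xd0 [2]=0xac [3]=0x87 (little-endian) → word 0x87acd0ed
state [0+:3] = (word>>0) & 0x7 = 5
flags [3+:1] = (word>>3) & 0x1 = 1
ver [4+:5] = (word>>4) & 0x1f = 14  ←
err [9+:12] = (word>>9) & 0xfff = 1640
id [21+:4] = (word>>21) & 0xf = 13
chan [25+:7] = (word>>25) & 0x7f = 67

14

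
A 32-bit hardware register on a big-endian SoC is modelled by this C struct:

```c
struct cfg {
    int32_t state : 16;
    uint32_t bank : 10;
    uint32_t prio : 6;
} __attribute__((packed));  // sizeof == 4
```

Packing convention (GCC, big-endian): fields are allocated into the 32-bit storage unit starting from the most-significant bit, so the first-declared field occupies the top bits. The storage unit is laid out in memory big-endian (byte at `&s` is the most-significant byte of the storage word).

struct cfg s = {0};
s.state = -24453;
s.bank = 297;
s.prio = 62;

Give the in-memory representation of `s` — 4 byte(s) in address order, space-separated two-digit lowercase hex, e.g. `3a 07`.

state (16b) val=-24453 bits=0xa07b at bit 16: 0xa07b0000
bank (10b) val=297 bits=0x129 at bit 6: 0xa07b4a40
prio (6b) val=62 bits=0x3e at bit 0: 0xa07b4a7e
word = 0xa07b4a7e → big-endian bytes:
  [0]=0xa0  [1]=0x7b  [2]=0x4a  [3]=0x7e

a0 7b 4a 7e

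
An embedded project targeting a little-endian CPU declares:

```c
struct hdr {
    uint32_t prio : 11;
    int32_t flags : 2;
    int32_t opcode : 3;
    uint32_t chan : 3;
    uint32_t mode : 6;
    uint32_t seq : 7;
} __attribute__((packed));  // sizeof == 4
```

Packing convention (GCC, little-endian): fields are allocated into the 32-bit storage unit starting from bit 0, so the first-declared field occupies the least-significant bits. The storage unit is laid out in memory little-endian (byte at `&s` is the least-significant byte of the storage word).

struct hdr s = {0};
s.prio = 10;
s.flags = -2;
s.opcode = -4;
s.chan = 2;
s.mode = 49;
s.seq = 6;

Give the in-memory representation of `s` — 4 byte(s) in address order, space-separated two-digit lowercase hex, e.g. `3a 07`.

prio:11 = 10 → 0xa << 0 → word 0x0000000a
flags:2 = -2 → 0x2 << 11 → word 0x0000100a
opcode:3 = -4 → 0x4 << 13 → word 0x0000900a
chan:3 = 2 → 0x2 << 16 → word 0x0002900a
mode:6 = 49 → 0x31 << 19 → word 0x018a900a
seq:7 = 6 → 0x6 << 25 → word 0x0d8a900a
word = 0x0d8a900a → little-endian bytes:
  [0]=0x0a  [1]=0x90  [2]=0x8a  [3]=0x0d

0a 90 8a 0d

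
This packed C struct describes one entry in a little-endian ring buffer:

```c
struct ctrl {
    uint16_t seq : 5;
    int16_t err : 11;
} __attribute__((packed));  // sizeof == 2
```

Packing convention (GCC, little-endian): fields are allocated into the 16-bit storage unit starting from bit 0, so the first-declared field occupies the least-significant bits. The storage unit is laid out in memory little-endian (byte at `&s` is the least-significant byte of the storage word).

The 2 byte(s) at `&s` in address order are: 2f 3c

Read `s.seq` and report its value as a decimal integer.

15

[0]=0x2f [1]=0x3c (little-endian) → word 0x3c2f
seq:5 @ bit 0 → (0x3c2f>>0)&0x1f = 0xf  ←
err:11 @ bit 5 → (0x3c2f>>5)&0x7ff = 0x1e1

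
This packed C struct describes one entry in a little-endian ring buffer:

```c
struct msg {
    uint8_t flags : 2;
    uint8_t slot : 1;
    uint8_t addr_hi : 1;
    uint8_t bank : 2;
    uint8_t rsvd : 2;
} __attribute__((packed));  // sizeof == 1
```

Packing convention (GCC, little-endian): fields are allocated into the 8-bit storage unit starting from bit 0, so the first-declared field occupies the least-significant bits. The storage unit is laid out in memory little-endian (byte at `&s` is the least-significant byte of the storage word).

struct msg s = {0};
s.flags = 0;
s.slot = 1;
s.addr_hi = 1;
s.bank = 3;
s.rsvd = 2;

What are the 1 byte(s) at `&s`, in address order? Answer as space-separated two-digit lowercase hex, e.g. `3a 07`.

bc

[0+:2] flags=0 & 0x3 = 0x0; word=0x00
[2+:1] slot=1 & 0x1 = 0x1; word=0x04
[3+:1] addr_hi=1 & 0x1 = 0x1; word=0x0c
[4+:2] bank=3 & 0x3 = 0x3; word=0x3c
[6+:2] rsvd=2 & 0x3 = 0x2; word=0xbc
word = 0xbc → little-endian bytes:
  [0]=0xbc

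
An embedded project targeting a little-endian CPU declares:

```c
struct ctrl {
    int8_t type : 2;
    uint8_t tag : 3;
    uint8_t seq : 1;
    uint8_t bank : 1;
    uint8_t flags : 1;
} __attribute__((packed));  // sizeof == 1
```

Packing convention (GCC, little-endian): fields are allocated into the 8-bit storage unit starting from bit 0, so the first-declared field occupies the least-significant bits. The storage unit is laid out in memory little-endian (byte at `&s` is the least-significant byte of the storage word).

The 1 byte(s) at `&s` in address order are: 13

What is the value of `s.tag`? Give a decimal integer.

[0]=0x13 (little-endian) → word 0x13
type [0+:2] = (word>>0) & 0x3 = 3
tag [2+:3] = (word>>2) & 0x7 = 4  ←
seq [5+:1] = (word>>5) & 0x1 = 0
bank [6+:1] = (word>>6) & 0x1 = 0
flags [7+:1] = (word>>7) & 0x1 = 0

4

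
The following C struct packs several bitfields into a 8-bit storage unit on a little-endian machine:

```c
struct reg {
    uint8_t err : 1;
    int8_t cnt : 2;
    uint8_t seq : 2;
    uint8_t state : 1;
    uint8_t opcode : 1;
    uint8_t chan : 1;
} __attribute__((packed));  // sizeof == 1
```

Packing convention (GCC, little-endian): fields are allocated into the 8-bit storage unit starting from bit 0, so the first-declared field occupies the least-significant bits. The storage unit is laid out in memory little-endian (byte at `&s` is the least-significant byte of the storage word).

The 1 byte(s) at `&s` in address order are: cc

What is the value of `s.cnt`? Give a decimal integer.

-2

[0]=0xcc (little-endian) → word 0xcc
err:1 @ bit 0 → (0xcc>>0)&0x1 = 0x0
cnt:2 @ bit 1 → (0xcc>>1)&0x3 = 0x2  ←
seq:2 @ bit 3 → (0xcc>>3)&0x3 = 0x1
state:1 @ bit 5 → (0xcc>>5)&0x1 = 0x0
opcode:1 @ bit 6 → (0xcc>>6)&0x1 = 0x1
chan:1 @ bit 7 → (0xcc>>7)&0x1 = 0x1
cnt signed 2b, MSB=1: 2 - 4 = -2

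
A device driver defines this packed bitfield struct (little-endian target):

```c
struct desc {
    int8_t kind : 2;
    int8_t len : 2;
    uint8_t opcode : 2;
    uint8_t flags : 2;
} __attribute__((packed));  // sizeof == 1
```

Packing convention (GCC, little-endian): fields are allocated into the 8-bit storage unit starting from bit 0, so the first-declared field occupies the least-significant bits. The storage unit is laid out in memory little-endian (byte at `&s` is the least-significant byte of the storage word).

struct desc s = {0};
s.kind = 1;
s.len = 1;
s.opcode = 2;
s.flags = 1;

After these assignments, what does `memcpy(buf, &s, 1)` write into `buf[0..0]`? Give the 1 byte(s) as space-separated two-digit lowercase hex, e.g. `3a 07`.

kind (2b) val=1 bits=0x1 at bit 0: 0x01
len (2b) val=1 bits=0x1 at bit 2: 0x05
opcode (2b) val=2 bits=0x2 at bit 4: 0x25
flags (2b) val=1 bits=0x1 at bit 6: 0x65
word = 0x65 → little-endian bytes:
  [0]=0x65

65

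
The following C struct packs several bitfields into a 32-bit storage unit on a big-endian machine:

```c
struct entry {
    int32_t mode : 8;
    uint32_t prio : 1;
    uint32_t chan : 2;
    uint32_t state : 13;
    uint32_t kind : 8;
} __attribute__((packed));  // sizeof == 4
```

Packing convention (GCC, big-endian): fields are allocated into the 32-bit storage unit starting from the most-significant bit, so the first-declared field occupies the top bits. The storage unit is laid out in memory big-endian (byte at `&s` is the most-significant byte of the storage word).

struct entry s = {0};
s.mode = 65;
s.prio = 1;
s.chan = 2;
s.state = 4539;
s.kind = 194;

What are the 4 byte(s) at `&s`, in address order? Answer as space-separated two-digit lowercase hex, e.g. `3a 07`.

41 d1 bb c2

mode:8 = 65 → 0x41 << 24 → word 0x41000000
prio:1 = 1 → 0x1 << 23 → word 0x41800000
chan:2 = 2 → 0x2 << 21 → word 0x41c00000
state:13 = 4539 → 0x11bb << 8 → word 0x41d1bb00
kind:8 = 194 → 0xc2 << 0 → word 0x41d1bbc2
word = 0x41d1bbc2 → big-endian bytes:
  [0]=0x41  [1]=0xd1  [2]=0xbb  [3]=0xc2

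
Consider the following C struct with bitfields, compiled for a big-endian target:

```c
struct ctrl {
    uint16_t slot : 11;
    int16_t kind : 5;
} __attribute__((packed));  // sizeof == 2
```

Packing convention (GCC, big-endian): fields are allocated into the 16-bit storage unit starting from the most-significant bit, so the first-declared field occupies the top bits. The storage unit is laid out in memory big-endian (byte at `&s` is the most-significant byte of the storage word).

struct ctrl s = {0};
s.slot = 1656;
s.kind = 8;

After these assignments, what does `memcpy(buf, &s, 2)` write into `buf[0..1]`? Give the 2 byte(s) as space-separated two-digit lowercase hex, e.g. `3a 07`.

cf 08

slot (11b) val=1656 bits=0x678 at bit 5: 0xcf00
kind (5b) val=8 bits=0x8 at bit 0: 0xcf08
word = 0xcf08 → big-endian bytes:
  [0]=0xcf  [1]=0x08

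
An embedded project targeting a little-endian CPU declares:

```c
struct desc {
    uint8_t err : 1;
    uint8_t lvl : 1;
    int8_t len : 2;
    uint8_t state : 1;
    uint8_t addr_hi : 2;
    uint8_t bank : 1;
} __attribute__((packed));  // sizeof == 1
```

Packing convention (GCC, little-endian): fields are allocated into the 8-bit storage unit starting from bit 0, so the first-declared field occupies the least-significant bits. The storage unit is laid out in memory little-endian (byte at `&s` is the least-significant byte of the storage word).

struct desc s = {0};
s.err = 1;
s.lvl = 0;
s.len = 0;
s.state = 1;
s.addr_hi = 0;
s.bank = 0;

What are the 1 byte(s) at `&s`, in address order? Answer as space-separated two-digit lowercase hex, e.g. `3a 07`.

[0+:1] err=1 & 0x1 = 0x1; word=0x01
[1+:1] lvl=0 & 0x1 = 0x0; word=0x01
[2+:2] len=0 & 0x3 = 0x0; word=0x01
[4+:1] state=1 & 0x1 = 0x1; word=0x11
[5+:2] addr_hi=0 & 0x3 = 0x0; word=0x11
[7+:1] bank=0 & 0x1 = 0x0; word=0x11
word = 0x11 → little-endian bytes:
  [0]=0x11

11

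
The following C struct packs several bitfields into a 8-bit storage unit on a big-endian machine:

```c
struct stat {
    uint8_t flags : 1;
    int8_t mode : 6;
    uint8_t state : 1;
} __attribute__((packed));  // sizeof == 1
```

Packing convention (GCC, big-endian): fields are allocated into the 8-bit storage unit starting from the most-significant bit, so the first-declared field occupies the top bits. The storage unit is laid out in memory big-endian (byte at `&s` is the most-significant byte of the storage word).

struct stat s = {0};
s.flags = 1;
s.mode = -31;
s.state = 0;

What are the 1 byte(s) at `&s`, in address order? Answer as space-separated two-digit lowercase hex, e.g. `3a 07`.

flags (1b) val=1 bits=0x1 at bit 7: 0x80
mode (6b) val=-31 bits=0x21 at bit 1: 0xc2
state (1b) val=0 bits=0x0 at bit 0: 0xc2
word = 0xc2 → big-endian bytes:
  [0]=0xc2

c2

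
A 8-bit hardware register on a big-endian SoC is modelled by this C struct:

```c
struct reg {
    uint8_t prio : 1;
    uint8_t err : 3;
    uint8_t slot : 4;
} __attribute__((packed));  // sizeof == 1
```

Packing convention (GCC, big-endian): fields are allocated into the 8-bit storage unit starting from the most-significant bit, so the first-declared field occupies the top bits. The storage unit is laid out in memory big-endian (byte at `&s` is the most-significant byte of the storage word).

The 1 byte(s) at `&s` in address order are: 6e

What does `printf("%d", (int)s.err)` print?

6

[0]=0x6e (big-endian) → word 0x6e
prio [7+:1] = (word>>7) & 0x1 = 0
err [4+:3] = (word>>4) & 0x7 = 6  ←
slot [0+:4] = (word>>0) & 0xf = 14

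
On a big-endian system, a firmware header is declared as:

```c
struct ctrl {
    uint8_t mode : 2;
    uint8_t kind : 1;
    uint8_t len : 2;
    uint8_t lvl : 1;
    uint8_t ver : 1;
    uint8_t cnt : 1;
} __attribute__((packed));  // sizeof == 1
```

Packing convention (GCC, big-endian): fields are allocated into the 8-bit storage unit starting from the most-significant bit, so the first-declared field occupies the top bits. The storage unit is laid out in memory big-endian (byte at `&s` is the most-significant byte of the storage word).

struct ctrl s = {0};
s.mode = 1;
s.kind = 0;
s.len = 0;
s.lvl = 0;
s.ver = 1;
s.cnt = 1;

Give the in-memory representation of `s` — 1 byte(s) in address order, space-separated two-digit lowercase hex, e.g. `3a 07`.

43

mode:2 = 1 → 0x1 << 6 → word 0x40
kind:1 = 0 → 0x0 << 5 → word 0x40
len:2 = 0 → 0x0 << 3 → word 0x40
lvl:1 = 0 → 0x0 << 2 → word 0x40
ver:1 = 1 → 0x1 << 1 → word 0x42
cnt:1 = 1 → 0x1 << 0 → word 0x43
word = 0x43 → big-endian bytes:
  [0]=0x43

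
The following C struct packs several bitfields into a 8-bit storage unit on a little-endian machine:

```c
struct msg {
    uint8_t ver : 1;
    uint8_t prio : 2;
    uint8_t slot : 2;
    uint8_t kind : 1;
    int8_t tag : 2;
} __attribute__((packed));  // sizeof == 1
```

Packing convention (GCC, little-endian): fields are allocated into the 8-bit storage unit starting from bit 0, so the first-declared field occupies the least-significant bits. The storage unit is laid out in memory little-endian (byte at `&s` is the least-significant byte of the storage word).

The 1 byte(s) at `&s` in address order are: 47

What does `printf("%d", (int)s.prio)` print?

[0]=0x47 (little-endian) → word 0x47
ver:1 @ bit 0 → (0x47>>0)&0x1 = 0x1
prio:2 @ bit 1 → (0x47>>1)&0x3 = 0x3  ←
slot:2 @ bit 3 → (0x47>>3)&0x3 = 0x0
kind:1 @ bit 5 → (0x47>>5)&0x1 = 0x0
tag:2 @ bit 6 → (0x47>>6)&0x3 = 0x1

3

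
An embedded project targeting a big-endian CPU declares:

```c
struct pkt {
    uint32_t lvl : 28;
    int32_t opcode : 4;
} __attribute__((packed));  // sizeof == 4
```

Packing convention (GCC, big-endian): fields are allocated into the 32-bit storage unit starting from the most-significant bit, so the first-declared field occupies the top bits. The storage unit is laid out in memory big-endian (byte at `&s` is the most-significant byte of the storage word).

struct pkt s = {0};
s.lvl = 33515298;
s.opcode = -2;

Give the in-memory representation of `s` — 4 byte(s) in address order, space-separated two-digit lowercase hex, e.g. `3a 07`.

[4+:28] lvl=33515298 & 0xfffffff = 0x1ff6722; word=0x1ff67220
[0+:4] opcode=-2 & 0xf = 0xe; word=0x1ff6722e
word = 0x1ff6722e → big-endian bytes:
  [0]=0x1f  [1]=0xf6  [2]=0x72  [3]=0x2e

1f f6 72 2e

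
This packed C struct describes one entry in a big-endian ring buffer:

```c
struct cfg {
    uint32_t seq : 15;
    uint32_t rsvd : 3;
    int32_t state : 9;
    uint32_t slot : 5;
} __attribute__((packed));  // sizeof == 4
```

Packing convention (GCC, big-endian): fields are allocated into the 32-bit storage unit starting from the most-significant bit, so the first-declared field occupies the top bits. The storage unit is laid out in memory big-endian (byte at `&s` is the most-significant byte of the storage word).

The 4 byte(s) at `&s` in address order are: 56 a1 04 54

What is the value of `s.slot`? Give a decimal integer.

[0]=0x56 [1]=0xa1 [2]=0x04 [3]=0x54 (big-endian) → word 0x56a10454
seq [17+:15] = (word>>17) & 0x7fff = 11088
rsvd [14+:3] = (word>>14) & 0x7 = 4
state [5+:9] = (word>>5) & 0x1ff = 34
slot [0+:5] = (word>>0) & 0x1f = 20  ←

20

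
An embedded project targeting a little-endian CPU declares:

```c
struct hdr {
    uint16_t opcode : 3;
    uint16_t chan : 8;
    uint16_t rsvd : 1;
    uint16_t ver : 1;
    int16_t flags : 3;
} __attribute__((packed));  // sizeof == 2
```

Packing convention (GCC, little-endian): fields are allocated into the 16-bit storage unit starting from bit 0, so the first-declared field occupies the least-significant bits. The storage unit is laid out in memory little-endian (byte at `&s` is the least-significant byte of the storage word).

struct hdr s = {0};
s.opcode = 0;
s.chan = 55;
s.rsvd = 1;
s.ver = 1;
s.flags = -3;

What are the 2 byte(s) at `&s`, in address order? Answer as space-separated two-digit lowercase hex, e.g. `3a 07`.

b8 b9

[0+:3] opcode=0 & 0x7 = 0x0; word=0x0000
[3+:8] chan=55 & 0xff = 0x37; word=0x01b8
[11+:1] rsvd=1 & 0x1 = 0x1; word=0x09b8
[12+:1] ver=1 & 0x1 = 0x1; word=0x19b8
[13+:3] flags=-3 & 0x7 = 0x5; word=0xb9b8
word = 0xb9b8 → little-endian bytes:
  [0]=0xb8  [1]=0xb9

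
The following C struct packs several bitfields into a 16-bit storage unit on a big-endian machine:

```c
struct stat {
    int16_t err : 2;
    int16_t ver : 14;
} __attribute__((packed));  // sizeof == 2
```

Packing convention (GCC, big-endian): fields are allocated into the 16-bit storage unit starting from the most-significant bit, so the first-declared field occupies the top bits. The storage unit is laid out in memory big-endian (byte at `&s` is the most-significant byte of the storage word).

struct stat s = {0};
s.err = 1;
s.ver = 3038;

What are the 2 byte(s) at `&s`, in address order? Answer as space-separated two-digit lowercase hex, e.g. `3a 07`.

err (2b) val=1 bits=0x1 at bit 14: 0x4000
ver (14b) val=3038 bits=0xbde at bit 0: 0x4bde
word = 0x4bde → big-endian bytes:
  [0]=0x4b  [1]=0xde

4b de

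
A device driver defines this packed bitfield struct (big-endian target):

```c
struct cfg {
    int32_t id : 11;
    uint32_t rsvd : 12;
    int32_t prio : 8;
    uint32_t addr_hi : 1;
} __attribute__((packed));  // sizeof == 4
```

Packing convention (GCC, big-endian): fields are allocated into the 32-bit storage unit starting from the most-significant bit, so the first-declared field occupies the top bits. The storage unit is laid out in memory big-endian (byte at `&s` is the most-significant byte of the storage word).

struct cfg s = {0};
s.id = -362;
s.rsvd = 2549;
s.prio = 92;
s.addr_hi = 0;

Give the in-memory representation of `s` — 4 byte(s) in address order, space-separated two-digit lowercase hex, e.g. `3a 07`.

d2 d3 ea b8

[21+:11] id=-362 & 0x7ff = 0x696; word=0xd2c00000
[9+:12] rsvd=2549 & 0xfff = 0x9f5; word=0xd2d3ea00
[1+:8] prio=92 & 0xff = 0x5c; word=0xd2d3eab8
[0+:1] addr_hi=0 & 0x1 = 0x0; word=0xd2d3eab8
word = 0xd2d3eab8 → big-endian bytes:
  [0]=0xd2  [1]=0xd3  [2]=0xea  [3]=0xb8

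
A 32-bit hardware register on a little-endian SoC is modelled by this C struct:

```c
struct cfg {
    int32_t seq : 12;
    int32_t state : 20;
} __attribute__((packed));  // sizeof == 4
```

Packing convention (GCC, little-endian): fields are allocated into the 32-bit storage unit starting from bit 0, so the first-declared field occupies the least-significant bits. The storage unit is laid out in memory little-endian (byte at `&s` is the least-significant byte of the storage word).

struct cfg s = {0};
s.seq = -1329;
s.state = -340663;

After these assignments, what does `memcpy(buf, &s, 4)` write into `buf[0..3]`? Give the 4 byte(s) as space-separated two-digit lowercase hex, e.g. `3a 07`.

cf 9a d4 ac

seq (12b) val=-1329 bits=0xacf at bit 0: 0x00000acf
state (20b) val=-340663 bits=0xacd49 at bit 12: 0xacd49acf
word = 0xacd49acf → little-endian bytes:
  [0]=0xcf  [1]=0x9a  [2]=0xd4  [3]=0xac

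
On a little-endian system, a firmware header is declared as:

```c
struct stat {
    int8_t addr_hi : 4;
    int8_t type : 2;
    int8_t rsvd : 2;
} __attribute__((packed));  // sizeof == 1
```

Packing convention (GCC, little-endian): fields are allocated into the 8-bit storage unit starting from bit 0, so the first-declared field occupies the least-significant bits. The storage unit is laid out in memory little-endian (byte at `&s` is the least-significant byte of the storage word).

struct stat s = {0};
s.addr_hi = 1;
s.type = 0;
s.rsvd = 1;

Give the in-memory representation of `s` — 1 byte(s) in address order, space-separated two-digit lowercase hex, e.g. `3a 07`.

[0+:4] addr_hi=1 & 0xf = 0x1; word=0x01
[4+:2] type=0 & 0x3 = 0x0; word=0x01
[6+:2] rsvd=1 & 0x3 = 0x1; word=0x41
word = 0x41 → little-endian bytes:
  [0]=0x41

41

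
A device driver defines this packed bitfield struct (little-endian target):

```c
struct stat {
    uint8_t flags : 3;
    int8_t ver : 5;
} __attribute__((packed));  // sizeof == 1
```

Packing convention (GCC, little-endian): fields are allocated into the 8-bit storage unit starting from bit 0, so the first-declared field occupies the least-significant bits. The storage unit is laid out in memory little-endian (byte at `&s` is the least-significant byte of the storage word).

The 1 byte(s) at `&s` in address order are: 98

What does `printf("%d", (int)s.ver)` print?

-13

[0]=0x98 (little-endian) → word 0x98
flags:3 @ bit 0 → (0x98>>0)&0x7 = 0x0
ver:5 @ bit 3 → (0x98>>3)&0x1f = 0x13  ←
ver signed 5b, MSB=1: 19 - 32 = -13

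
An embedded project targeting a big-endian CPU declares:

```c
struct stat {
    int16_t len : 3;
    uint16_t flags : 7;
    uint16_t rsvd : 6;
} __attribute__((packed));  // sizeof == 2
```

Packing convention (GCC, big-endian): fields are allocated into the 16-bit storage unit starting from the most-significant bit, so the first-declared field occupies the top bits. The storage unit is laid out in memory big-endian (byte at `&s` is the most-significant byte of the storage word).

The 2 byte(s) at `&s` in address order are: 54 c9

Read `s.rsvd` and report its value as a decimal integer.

[0]=0x54 [1]=0xc9 (big-endian) → word 0x54c9
len:3 @ bit 13 → (0x54c9>>13)&0x7 = 0x2
flags:7 @ bit 6 → (0x54c9>>6)&0x7f = 0x53
rsvd:6 @ bit 0 → (0x54c9>>0)&0x3f = 0x9  ←

9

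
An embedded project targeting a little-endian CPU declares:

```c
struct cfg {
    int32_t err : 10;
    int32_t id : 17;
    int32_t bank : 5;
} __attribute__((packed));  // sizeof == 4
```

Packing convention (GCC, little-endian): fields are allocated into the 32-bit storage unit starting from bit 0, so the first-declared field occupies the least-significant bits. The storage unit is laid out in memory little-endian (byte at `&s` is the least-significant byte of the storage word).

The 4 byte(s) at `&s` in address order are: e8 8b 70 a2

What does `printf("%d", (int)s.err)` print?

[0]=0xe8 [1]=0x8b [2]=0x70 [3]=0xa2 (little-endian) → word 0xa2708be8
err:10 @ bit 0 → (0xa2708be8>>0)&0x3ff = 0x3e8  ←
id:17 @ bit 10 → (0xa2708be8>>10)&0x1ffff = 0x9c22
bank:5 @ bit 27 → (0xa2708be8>>27)&0x1f = 0x14
err signed 10b, MSB=1: 1000 - 1024 = -24

-24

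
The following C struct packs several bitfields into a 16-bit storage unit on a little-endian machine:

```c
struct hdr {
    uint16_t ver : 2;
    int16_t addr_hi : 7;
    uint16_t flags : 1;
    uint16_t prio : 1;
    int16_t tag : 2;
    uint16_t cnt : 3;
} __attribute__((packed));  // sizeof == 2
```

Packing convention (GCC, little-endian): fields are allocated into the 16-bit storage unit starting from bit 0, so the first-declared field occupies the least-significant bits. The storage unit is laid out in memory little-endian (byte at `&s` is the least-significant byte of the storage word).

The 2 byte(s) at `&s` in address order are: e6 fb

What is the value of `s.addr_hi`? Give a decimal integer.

-7

[0]=0xe6 [1]=0xfb (little-endian) → word 0xfbe6
ver:2 @ bit 0 → (0xfbe6>>0)&0x3 = 0x2
addr_hi:7 @ bit 2 → (0xfbe6>>2)&0x7f = 0x79  ←
flags:1 @ bit 9 → (0xfbe6>>9)&0x1 = 0x1
prio:1 @ bit 10 → (0xfbe6>>10)&0x1 = 0x0
tag:2 @ bit 11 → (0xfbe6>>11)&0x3 = 0x3
cnt:3 @ bit 13 → (0xfbe6>>13)&0x7 = 0x7
addr_hi signed 7b, MSB=1: 121 - 128 = -7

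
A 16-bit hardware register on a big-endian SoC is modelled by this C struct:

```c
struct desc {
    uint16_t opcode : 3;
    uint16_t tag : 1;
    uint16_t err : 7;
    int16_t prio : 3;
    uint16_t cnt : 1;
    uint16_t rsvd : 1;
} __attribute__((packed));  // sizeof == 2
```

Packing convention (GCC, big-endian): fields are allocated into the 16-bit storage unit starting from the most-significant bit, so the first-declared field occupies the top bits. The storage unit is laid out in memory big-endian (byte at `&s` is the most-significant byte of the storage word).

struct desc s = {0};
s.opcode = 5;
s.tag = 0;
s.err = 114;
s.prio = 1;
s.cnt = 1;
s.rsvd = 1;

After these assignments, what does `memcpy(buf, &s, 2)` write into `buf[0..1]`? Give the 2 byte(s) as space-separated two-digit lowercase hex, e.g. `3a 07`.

ae 47

[13+:3] opcode=5 & 0x7 = 0x5; word=0xa000
[12+:1] tag=0 & 0x1 = 0x0; word=0xa000
[5+:7] err=114 & 0x7f = 0x72; word=0xae40
[2+:3] prio=1 & 0x7 = 0x1; word=0xae44
[1+:1] cnt=1 & 0x1 = 0x1; word=0xae46
[0+:1] rsvd=1 & 0x1 = 0x1; word=0xae47
word = 0xae47 → big-endian bytes:
  [0]=0xae  [1]=0x47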